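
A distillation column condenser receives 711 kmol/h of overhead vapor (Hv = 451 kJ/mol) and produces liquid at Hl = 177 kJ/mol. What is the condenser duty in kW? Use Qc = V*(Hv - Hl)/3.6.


Qc = 711 * (451 - 177) / 3.6 = 711 * 274 / 3.6 = 54120

54120 kW


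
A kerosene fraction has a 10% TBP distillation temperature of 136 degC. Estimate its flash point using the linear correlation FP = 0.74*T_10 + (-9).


FP = 0.74 * 136 + (-9) = 91.64

91.64 degC


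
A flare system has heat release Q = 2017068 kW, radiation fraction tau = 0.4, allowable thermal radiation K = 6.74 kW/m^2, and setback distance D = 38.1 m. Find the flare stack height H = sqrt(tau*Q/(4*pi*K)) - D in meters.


tau*Q/(4*pi*K) = 0.4 * 2017068 / (4 * pi * 6.74) = 9526
sqrt(9526) = 97.6012
H = 97.6012 - 38.1 = 59.50

59.50 m


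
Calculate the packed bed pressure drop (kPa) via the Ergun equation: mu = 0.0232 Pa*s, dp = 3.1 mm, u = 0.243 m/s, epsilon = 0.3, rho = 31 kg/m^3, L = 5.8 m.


dp = 3.1 mm = 0.0031 m
Viscous term = 150*0.0232*0.243*(1-0.3)^2 / (0.0031^2*0.3^3) = 1596960
Inertial term = 1.75*31*0.243^2*(1-0.3) / (0.0031*0.3^3) = 26790.7
dP/L = 1596960 + 26790.7 = 1623750 Pa/m
dP = 1623750 * 5.8 / 1000 = 9418 kPa

9418 kPa


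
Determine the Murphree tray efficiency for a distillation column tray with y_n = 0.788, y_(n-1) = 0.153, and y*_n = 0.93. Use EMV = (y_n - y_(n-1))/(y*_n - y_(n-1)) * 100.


Murphree vapor efficiency: EMV = (y_n - y_(n-1)) / (y*_n - y_(n-1)) * 100
EMV = (0.788 - 0.153) / (0.93 - 0.153) * 100 = 0.635 / 0.777 * 100 = 81.72

81.72 %


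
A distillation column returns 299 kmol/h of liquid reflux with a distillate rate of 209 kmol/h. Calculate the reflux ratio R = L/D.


Reflux ratio definition: R = L / D (liquid returned / distillate withdrawn)
L = 299 kmol/h, D = 209 kmol/h
R = 299 / 209 = 1.431

1.431


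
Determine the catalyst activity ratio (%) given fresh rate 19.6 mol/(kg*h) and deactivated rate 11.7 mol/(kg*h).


Activity (%) = (rate_used / rate_fresh) * 100
rate_used = 11.7, rate_fresh = 19.6
= (11.7 / 19.6) * 100
= 0.5969 * 100 = 59.69

59.69 %


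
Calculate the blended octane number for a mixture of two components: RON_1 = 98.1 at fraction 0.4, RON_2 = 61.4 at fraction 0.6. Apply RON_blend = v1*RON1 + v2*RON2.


Linear blending: RON_blend = sum(vi * RONi)
Contribution 1: 0.4 * 98.1 = 39.24
Contribution 2: 0.6 * 61.4 = 36.84
RON_blend = 39.24 + 36.84 = 76.08

76.08


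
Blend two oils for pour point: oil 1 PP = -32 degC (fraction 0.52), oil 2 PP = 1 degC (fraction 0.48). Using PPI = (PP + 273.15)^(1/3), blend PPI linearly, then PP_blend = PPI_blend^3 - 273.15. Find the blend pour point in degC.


PPI_1 = (-32 + 273.15)^(1/3) = 6.224375
PPI_2 = (1 + 273.15)^(1/3) = 6.49625
PPI_blend = 0.52 * 6.224375 + 0.48 * 6.49625 = 6.354875
PP_blend = 6.354875^3 - 273.15 = 256.638 - 273.15 = -16.51

-16.51 degC


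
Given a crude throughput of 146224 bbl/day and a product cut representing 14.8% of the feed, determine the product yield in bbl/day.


Crude throughput = 146224 bbl/day
Fraction yield = 14.8%
yield = throughput * fraction / 100
yield = 146224 * 14.8 / 100 = 21641.152

21641.152 bbl/day


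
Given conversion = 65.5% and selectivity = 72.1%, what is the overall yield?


Overall yield = conversion (%) * selectivity (%) / 100
Conversion = 65.5%, Selectivity = 72.1%
Y = 65.5 * 72.1 / 100
= 47.2255 %

47.2255 %


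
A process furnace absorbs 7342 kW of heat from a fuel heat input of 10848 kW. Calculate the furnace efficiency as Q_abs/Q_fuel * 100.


Furnace efficiency = Q_absorbed / Q_fuel * 100
= 7342 / 10848 * 100 = 67.68

67.68 %


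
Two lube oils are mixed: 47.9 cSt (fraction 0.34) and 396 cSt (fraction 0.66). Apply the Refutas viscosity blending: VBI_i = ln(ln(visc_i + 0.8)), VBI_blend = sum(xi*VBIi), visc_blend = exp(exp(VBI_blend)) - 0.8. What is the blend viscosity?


Refutas method: VBN_i = 14.534*ln(ln(visc_i + 0.8)) + 10.975, blended linearly by mass fraction; since VBN is linear in VBI_i = ln(ln(visc_i + 0.8)) and the fractions sum to 1, blend VBI directly: visc = exp(exp(VBI_blend)) - 0.8
VBI_1 = ln(ln(47.9 + 0.8)) = 1.3573
VBI_2 = ln(ln(396 + 0.8)) = 1.78899
VBI_blend = 0.34 * 1.3573 + 0.66 * 1.78899 = 1.64222
visc_blend = exp(exp(1.64222)) - 0.8 = 174.5

174.5 cSt


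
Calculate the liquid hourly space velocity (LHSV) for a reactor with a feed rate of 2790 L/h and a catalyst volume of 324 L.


LHSV = volumetric feed rate / catalyst volume
= 2790 L/h / 324 L
= 8.611 h^-1

8.611 h^-1


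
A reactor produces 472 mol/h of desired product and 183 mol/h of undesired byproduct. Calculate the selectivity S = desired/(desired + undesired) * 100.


Selectivity = desired / (desired + undesired) * 100
Total products = 472 + 183 = 655 mol/h
S = 472 / 655 * 100
= 0.7206 * 100
= 72.06 %

72.06 %


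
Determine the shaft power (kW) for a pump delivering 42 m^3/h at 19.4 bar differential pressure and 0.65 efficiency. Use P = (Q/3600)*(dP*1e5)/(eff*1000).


Q = 42 / 3600 = 0.0116667 m^3/s
P = 0.0116667 * (19.4 * 1e5) / 0.65 / 1000 = 34.82

34.82 kW


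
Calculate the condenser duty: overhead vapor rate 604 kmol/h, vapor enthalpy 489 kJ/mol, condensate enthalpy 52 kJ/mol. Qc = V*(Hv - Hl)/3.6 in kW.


Qc = 604 * (489 - 52) / 3.6 = 604 * 437 / 3.6 = 73320

73320 kW


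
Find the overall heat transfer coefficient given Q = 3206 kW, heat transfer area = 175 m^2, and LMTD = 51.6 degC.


From Q = U*A*LMTD, U = Q / (A * LMTD)
U = 3206 / (175 * 51.6) = 3206 / 9030 = 0.3550

0.3550 kW/(m^2*K)


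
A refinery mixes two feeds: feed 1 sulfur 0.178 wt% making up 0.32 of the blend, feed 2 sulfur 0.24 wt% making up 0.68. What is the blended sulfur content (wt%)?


Linear sulfur blending: S_blend = x1*S1 + x2*S2
Contribution 1: 0.32 * 0.178 = 0.05696 wt%
Contribution 2: 0.68 * 0.24 = 0.1632 wt%
S_blend = 0.05696 + 0.1632 = 0.22016

0.22016 wt%


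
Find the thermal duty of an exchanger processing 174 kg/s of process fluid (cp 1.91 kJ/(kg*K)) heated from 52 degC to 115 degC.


Q = m_dot * cp * delta_T
delta_T = 115 - 52 = 63 K
Q = 174 * 1.91 * 63
= 332.34 * 63
= 20937.42 kW

20937.42 kW


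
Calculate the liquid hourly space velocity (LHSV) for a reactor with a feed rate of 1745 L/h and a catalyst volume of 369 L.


LHSV = volumetric feed rate / catalyst volume
= 1745 L/h / 369 L
= 4.729 h^-1

4.729 h^-1


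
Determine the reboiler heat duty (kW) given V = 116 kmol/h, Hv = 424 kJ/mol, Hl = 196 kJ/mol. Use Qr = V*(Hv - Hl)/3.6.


Qr = 116 * (424 - 196) / 3.6 = 116 * 228 / 3.6 = 7347

7347 kW


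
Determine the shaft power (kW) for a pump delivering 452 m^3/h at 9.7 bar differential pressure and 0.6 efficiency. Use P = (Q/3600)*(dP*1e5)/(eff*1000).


Q = 452 / 3600 = 0.125556 m^3/s
P = 0.125556 * (9.7 * 1e5) / 0.6 / 1000 = 203.0

203.0 kW


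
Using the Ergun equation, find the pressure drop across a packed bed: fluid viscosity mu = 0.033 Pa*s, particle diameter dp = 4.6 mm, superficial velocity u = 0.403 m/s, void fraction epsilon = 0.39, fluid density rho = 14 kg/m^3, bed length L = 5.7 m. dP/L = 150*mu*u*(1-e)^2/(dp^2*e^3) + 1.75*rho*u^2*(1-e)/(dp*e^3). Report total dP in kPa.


dp = 4.6 mm = 0.0046 m
Viscous term = 150*0.033*0.403*(1-0.39)^2 / (0.0046^2*0.39^3) = 591372
Inertial term = 1.75*14*0.403^2*(1-0.39) / (0.0046*0.39^3) = 8895.17
dP/L = 591372 + 8895.17 = 600267 Pa/m
dP = 600267 * 5.7 / 1000 = 3422 kPa

3422 kPa


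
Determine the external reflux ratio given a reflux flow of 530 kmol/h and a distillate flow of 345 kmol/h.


Reflux ratio definition: R = L / D (liquid returned / distillate withdrawn)
L = 530 kmol/h, D = 345 kmol/h
R = 530 / 345 = 1.536

1.536


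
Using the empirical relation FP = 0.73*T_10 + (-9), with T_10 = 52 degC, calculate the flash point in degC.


FP = 0.73 * 52 + (-9) = 28.96

28.96 degC


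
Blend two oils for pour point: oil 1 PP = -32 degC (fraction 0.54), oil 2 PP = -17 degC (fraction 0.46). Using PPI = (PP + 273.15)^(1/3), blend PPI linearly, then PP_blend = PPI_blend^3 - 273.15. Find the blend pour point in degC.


PPI_1 = (-32 + 273.15)^(1/3) = 6.224375
PPI_2 = (-17 + 273.15)^(1/3) = 6.350844
PPI_blend = 0.54 * 6.224375 + 0.46 * 6.350844 = 6.282551
PP_blend = 6.282551^3 - 273.15 = 247.9751 - 273.15 = -25.17

-25.17 degC


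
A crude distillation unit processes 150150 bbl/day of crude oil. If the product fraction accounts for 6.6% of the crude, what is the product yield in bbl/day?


Crude throughput = 150150 bbl/day
Fraction yield = 6.6%
yield = throughput * fraction / 100
yield = 150150 * 6.6 / 100 = 9909.9

9909.9 bbl/day


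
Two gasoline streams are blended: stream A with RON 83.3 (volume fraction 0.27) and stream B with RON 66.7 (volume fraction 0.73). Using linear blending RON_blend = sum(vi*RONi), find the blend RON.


Linear blending: RON_blend = sum(vi * RONi)
Contribution 1: 0.27 * 83.3 = 22.491
Contribution 2: 0.73 * 66.7 = 48.691
RON_blend = 22.491 + 48.691 = 71.182

71.182


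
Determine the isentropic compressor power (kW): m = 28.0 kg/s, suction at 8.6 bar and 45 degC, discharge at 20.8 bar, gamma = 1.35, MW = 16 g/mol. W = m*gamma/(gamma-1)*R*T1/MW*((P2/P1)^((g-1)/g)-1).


Isentropic work: W = m*(gamma/(gamma-1))*(R*T1/MW)*((P2/P1)^((gamma-1)/gamma) - 1)
T1 = 45 + 273.15 = 318.15 K
Pressure ratio = 20.8 / 8.6 = 2.4186
Exponent = (1.35 - 1)/1.35 = 0.259259
(P2/P1)^exp - 1 = 2.4186^0.259259 - 1 = 0.25731
W = 28.0 * 1.35 / 0.35 * 8.314 * 318.15 / 16 * 0.25731 = 4594

4594 kW


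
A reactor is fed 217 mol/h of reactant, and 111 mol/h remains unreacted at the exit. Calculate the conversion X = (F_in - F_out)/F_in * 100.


X = (F_in - F_out) / F_in * 100
Moles reacted = 217 - 111 = 106
X = 106 / 217 * 100
= 0.4885 * 100
= 48.85 %

48.85 %


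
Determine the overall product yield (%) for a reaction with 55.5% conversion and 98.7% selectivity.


Overall yield = conversion (%) * selectivity (%) / 100
Conversion = 55.5%, Selectivity = 98.7%
Y = 55.5 * 98.7 / 100
= 54.7785 %

54.7785 %


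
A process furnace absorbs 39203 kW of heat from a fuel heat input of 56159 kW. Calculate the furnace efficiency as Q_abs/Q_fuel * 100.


Furnace efficiency = Q_absorbed / Q_fuel * 100
= 39203 / 56159 * 100 = 69.81

69.81 %


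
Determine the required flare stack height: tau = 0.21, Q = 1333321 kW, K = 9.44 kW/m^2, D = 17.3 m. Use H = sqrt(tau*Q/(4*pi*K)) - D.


tau*Q/(4*pi*K) = 0.21 * 1333321 / (4 * pi * 9.44) = 2360.33
sqrt(2360.33) = 48.5832
H = 48.5832 - 17.3 = 31.28

31.28 m


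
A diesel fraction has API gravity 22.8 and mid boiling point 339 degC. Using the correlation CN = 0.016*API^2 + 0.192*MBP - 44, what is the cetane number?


CN = 0.016 * 22.8^2 + 0.192 * 339 - 44
CN = 8.31744 + 65.088 - 44 = 29.40544

29.40544


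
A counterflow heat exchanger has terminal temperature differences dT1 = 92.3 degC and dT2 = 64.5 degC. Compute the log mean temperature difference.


LMTD = (dT1 - dT2) / ln(dT1/dT2)
= (92.3 - 64.5) / ln(92.3 / 64.5) = 27.8 / 0.358379 = 77.57

77.57 degC


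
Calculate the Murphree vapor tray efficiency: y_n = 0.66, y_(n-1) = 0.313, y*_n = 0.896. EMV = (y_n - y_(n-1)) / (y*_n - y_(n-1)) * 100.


Murphree vapor efficiency: EMV = (y_n - y_(n-1)) / (y*_n - y_(n-1)) * 100
EMV = (0.66 - 0.313) / (0.896 - 0.313) * 100 = 0.347 / 0.583 * 100 = 59.52

59.52 %


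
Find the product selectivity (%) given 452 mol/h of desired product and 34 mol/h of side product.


Selectivity = desired / (desired + undesired) * 100
Total products = 452 + 34 = 486 mol/h
S = 452 / 486 * 100
= 0.9300 * 100
= 93.00 %

93.00 %


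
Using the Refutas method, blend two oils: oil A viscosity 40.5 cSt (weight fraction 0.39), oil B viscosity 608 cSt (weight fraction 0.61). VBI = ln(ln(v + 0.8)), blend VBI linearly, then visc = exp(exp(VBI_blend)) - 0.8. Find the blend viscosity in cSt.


Refutas method: VBN_i = 14.534*ln(ln(visc_i + 0.8)) + 10.975, blended linearly by mass fraction; since VBN is linear in VBI_i = ln(ln(visc_i + 0.8)) and the fractions sum to 1, blend VBI directly: visc = exp(exp(VBI_blend)) - 0.8
VBI_1 = ln(ln(40.5 + 0.8)) = 1.31396
VBI_2 = ln(ln(608 + 0.8)) = 1.85809
VBI_blend = 0.39 * 1.31396 + 0.61 * 1.85809 = 1.64588
visc_blend = exp(exp(1.64588)) - 0.8 = 177.9

177.9 cSt


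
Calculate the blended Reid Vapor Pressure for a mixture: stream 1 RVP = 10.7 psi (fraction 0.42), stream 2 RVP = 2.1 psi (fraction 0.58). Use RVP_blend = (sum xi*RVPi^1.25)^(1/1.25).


Chevron index: RVP_blend = (sum xi*RVPi^1.25)^(1/1.25)
RVP^1.25 terms: 0.42 * 10.7^1.25 + 0.58 * 2.1^1.25 = 9.59414
RVP_blend = 9.59414^(1/1.25) = 6.104

6.104 psi


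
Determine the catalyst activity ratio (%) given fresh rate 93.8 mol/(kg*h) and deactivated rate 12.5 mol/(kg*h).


Activity (%) = (rate_used / rate_fresh) * 100
rate_used = 12.5, rate_fresh = 93.8
= (12.5 / 93.8) * 100
= 0.1333 * 100 = 13.33

13.33 %


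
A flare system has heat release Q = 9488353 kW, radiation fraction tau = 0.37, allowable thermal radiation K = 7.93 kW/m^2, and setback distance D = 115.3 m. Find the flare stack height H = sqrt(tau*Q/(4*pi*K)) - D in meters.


tau*Q/(4*pi*K) = 0.37 * 9488353 / (4 * pi * 7.93) = 35229.7
sqrt(35229.7) = 187.696
H = 187.696 - 115.3 = 72.40

72.40 m


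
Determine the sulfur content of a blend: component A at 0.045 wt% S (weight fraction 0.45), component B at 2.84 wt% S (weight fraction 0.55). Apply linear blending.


Linear sulfur blending: S_blend = x1*S1 + x2*S2
Contribution 1: 0.45 * 0.045 = 0.02025 wt%
Contribution 2: 0.55 * 2.84 = 1.562 wt%
S_blend = 0.02025 + 1.562 = 1.58225

1.58225 wt%


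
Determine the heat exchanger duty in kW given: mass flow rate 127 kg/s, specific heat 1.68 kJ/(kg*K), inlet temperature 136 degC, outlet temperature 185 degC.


Q = m_dot * cp * delta_T
delta_T = 185 - 136 = 49 K
Q = 127 * 1.68 * 49
= 213.36 * 49
= 10454.64 kW

10454.64 kW


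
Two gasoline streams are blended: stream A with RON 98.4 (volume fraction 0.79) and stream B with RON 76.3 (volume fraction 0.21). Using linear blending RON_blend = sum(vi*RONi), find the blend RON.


Linear blending: RON_blend = sum(vi * RONi)
Contribution 1: 0.79 * 98.4 = 77.736
Contribution 2: 0.21 * 76.3 = 16.023
RON_blend = 77.736 + 16.023 = 93.759

93.759


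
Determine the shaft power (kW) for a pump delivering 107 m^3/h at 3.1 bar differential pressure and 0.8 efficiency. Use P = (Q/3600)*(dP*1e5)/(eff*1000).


Q = 107 / 3600 = 0.0297222 m^3/s
P = 0.0297222 * (3.1 * 1e5) / 0.8 / 1000 = 11.52

11.52 kW


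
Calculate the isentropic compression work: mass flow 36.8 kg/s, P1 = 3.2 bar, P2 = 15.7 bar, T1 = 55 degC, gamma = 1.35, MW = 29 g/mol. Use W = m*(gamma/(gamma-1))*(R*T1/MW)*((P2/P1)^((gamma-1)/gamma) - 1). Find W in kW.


Isentropic work: W = m*(gamma/(gamma-1))*(R*T1/MW)*((P2/P1)^((gamma-1)/gamma) - 1)
T1 = 55 + 273.15 = 328.15 K
Pressure ratio = 15.7 / 3.2 = 4.90625
Exponent = (1.35 - 1)/1.35 = 0.259259
(P2/P1)^exp - 1 = 4.90625^0.259259 - 1 = 0.510369
W = 36.8 * 1.35 / 0.35 * 8.314 * 328.15 / 29 * 0.510369 = 6815

6815 kW


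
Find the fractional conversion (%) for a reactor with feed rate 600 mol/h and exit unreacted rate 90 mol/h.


X = (F_in - F_out) / F_in * 100
Moles reacted = 600 - 90 = 510
X = 510 / 600 * 100
= 0.8500 * 100
= 85.00 %

85.00 %


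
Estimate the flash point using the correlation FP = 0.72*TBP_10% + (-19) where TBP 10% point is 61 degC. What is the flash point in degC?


FP = 0.72 * 61 + (-19) = 24.92

24.92 degC


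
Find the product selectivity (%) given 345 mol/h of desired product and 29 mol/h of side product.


Selectivity = desired / (desired + undesired) * 100
Total products = 345 + 29 = 374 mol/h
S = 345 / 374 * 100
= 0.9225 * 100
= 92.25 %

92.25 %


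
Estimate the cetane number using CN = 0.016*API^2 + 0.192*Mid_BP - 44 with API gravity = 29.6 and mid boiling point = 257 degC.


CN = 0.016 * 29.6^2 + 0.192 * 257 - 44
CN = 14.01856 + 49.344 - 44 = 19.36256

19.36256


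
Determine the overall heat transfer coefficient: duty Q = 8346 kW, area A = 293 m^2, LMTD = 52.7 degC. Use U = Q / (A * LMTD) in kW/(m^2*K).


From Q = U*A*LMTD, U = Q / (A * LMTD)
U = 8346 / (293 * 52.7) = 8346 / 15441.1 = 0.5405

0.5405 kW/(m^2*K)


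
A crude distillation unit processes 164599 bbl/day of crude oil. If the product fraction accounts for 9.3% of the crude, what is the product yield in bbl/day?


Crude throughput = 164599 bbl/day
Fraction yield = 9.3%
yield = throughput * fraction / 100
yield = 164599 * 9.3 / 100 = 15307.707

15307.707 bbl/day


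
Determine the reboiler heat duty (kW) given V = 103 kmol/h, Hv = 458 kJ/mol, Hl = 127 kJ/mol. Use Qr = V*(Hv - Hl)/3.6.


Qr = 103 * (458 - 127) / 3.6 = 103 * 331 / 3.6 = 9470

9470 kW


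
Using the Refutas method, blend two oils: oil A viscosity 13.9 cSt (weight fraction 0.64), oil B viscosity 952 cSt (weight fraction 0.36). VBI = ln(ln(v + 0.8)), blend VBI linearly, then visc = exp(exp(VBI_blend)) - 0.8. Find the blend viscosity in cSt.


Refutas method: VBN_i = 14.534*ln(ln(visc_i + 0.8)) + 10.975, blended linearly by mass fraction; since VBN is linear in VBI_i = ln(ln(visc_i + 0.8)) and the fractions sum to 1, blend VBI directly: visc = exp(exp(VBI_blend)) - 0.8
VBI_1 = ln(ln(13.9 + 0.8)) = 0.988741
VBI_2 = ln(ln(952 + 0.8)) = 1.92562
VBI_blend = 0.64 * 0.988741 + 0.36 * 1.92562 = 1.32602
visc_blend = exp(exp(1.32602)) - 0.8 = 42.41

42.41 cSt


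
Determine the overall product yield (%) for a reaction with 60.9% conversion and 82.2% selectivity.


Overall yield = conversion (%) * selectivity (%) / 100
Conversion = 60.9%, Selectivity = 82.2%
Y = 60.9 * 82.2 / 100
= 50.0598 %

50.0598 %


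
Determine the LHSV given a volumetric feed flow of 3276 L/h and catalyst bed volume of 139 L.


LHSV = volumetric feed rate / catalyst volume
= 3276 L/h / 139 L
= 23.57 h^-1

23.57 h^-1


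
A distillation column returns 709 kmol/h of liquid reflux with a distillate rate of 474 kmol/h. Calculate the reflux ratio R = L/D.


Reflux ratio definition: R = L / D (liquid returned / distillate withdrawn)
L = 709 kmol/h, D = 474 kmol/h
R = 709 / 474 = 1.496

1.496


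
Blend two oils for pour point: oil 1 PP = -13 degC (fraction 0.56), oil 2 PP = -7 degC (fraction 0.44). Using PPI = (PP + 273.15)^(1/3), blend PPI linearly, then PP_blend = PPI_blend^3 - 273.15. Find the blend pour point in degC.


PPI_1 = (-13 + 273.15)^(1/3) = 6.383731
PPI_2 = (-7 + 273.15)^(1/3) = 6.432436
PPI_blend = 0.56 * 6.383731 + 0.44 * 6.432436 = 6.405161
PP_blend = 6.405161^3 - 273.15 = 262.7787 - 273.15 = -10.37

-10.37 degC


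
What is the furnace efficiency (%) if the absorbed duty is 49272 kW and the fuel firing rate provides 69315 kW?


Furnace efficiency = Q_absorbed / Q_fuel * 100
= 49272 / 69315 * 100 = 71.08

71.08 %


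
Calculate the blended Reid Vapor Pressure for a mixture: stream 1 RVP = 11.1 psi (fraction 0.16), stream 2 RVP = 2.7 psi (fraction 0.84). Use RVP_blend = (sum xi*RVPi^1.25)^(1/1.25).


Chevron index: RVP_blend = (sum xi*RVPi^1.25)^(1/1.25)
RVP^1.25 terms: 0.16 * 11.1^1.25 + 0.84 * 2.7^1.25 = 6.14897
RVP_blend = 6.14897^(1/1.25) = 4.276

4.276 psi


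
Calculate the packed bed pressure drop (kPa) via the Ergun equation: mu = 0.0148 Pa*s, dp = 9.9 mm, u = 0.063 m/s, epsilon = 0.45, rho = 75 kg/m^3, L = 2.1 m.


dp = 9.9 mm = 0.0099 m
Viscous term = 150*0.0148*0.063*(1-0.45)^2 / (0.0099^2*0.45^3) = 4737.08
Inertial term = 1.75*75*0.063^2*(1-0.45) / (0.0099*0.45^3) = 317.593
dP/L = 4737.08 + 317.593 = 5054.67 Pa/m
dP = 5054.67 * 2.1 / 1000 = 10.61 kPa

10.61 kPa


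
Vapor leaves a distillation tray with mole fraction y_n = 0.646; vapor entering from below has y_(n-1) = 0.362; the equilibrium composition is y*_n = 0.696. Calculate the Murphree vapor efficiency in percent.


Murphree vapor efficiency: EMV = (y_n - y_(n-1)) / (y*_n - y_(n-1)) * 100
EMV = (0.646 - 0.362) / (0.696 - 0.362) * 100 = 0.284 / 0.334 * 100 = 85.03

85.03 %


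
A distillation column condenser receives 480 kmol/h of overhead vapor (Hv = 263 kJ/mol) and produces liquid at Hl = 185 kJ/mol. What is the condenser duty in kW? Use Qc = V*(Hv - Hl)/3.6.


Qc = 480 * (263 - 185) / 3.6 = 480 * 78 / 3.6 = 10400

10400 kW


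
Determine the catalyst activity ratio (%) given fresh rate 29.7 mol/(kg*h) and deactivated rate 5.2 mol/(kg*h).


Activity (%) = (rate_used / rate_fresh) * 100
rate_used = 5.2, rate_fresh = 29.7
= (5.2 / 29.7) * 100
= 0.1751 * 100 = 17.51

17.51 %


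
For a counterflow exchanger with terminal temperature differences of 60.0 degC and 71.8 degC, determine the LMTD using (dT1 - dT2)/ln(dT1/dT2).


LMTD = (dT1 - dT2) / ln(dT1/dT2)
= (60.0 - 71.8) / ln(60.0 / 71.8) = -11.8 / -0.17954 = 65.72

65.72 degC


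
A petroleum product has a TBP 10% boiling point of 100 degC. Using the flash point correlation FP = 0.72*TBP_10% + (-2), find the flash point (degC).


FP = 0.72 * 100 + (-2) = 70

70 degC


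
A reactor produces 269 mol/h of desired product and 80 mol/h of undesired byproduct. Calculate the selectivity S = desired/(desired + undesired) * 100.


Selectivity = desired / (desired + undesired) * 100
Total products = 269 + 80 = 349 mol/h
S = 269 / 349 * 100
= 0.7708 * 100
= 77.08 %

77.08 %


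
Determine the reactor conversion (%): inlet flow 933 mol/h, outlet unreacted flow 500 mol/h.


X = (F_in - F_out) / F_in * 100
Moles reacted = 933 - 500 = 433
X = 433 / 933 * 100
= 0.4641 * 100
= 46.41 %

46.41 %


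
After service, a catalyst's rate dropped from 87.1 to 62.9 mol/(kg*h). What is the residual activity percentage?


Activity (%) = (rate_used / rate_fresh) * 100
rate_used = 62.9, rate_fresh = 87.1
= (62.9 / 87.1) * 100
= 0.7222 * 100 = 72.22

72.22 %


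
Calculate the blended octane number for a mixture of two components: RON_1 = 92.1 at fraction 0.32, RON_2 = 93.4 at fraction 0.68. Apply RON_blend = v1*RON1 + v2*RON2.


Linear blending: RON_blend = sum(vi * RONi)
Contribution 1: 0.32 * 92.1 = 29.472
Contribution 2: 0.68 * 93.4 = 63.512
RON_blend = 29.472 + 63.512 = 92.984

92.984


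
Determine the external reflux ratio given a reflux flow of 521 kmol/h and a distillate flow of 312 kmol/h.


Reflux ratio definition: R = L / D (liquid returned / distillate withdrawn)
L = 521 kmol/h, D = 312 kmol/h
R = 521 / 312 = 1.670

1.670


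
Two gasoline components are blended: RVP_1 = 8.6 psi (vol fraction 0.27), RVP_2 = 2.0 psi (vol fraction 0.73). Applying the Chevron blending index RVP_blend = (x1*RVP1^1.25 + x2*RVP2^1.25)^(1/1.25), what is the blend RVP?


Chevron index: RVP_blend = (sum xi*RVPi^1.25)^(1/1.25)
RVP^1.25 terms: 0.27 * 8.6^1.25 + 0.73 * 2.0^1.25 = 5.71261
RVP_blend = 5.71261^(1/1.25) = 4.032

4.032 psi


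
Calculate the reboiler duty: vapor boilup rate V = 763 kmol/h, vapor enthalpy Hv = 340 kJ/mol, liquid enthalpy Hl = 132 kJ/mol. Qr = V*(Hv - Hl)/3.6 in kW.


Qr = 763 * (340 - 132) / 3.6 = 763 * 208 / 3.6 = 44080

44080 kW


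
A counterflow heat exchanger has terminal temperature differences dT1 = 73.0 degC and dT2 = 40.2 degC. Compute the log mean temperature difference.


LMTD = (dT1 - dT2) / ln(dT1/dT2)
= (73.0 - 40.2) / ln(73.0 / 40.2) = 32.8 / 0.596592 = 54.98

54.98 degC


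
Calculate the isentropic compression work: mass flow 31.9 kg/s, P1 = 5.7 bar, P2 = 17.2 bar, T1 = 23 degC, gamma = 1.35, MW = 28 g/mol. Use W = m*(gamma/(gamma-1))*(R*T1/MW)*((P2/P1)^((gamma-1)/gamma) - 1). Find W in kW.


Isentropic work: W = m*(gamma/(gamma-1))*(R*T1/MW)*((P2/P1)^((gamma-1)/gamma) - 1)
T1 = 23 + 273.15 = 296.15 K
Pressure ratio = 17.2 / 5.7 = 3.01754
Exponent = (1.35 - 1)/1.35 = 0.259259
(P2/P1)^exp - 1 = 3.01754^0.259259 - 1 = 0.33154
W = 31.9 * 1.35 / 0.35 * 8.314 * 296.15 / 28 * 0.33154 = 3587

3587 kW


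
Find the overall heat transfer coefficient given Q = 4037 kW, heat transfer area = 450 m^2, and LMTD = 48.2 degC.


From Q = U*A*LMTD, U = Q / (A * LMTD)
U = 4037 / (450 * 48.2) = 4037 / 21690 = 0.1861

0.1861 kW/(m^2*K)


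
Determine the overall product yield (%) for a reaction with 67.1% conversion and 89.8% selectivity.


Overall yield = conversion (%) * selectivity (%) / 100
Conversion = 67.1%, Selectivity = 89.8%
Y = 67.1 * 89.8 / 100
= 60.2558 %

60.2558 %


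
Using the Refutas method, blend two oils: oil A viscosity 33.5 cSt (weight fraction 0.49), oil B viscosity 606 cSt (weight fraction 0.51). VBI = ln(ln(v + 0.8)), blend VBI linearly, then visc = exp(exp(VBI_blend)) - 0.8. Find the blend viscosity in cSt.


Refutas method: VBN_i = 14.534*ln(ln(visc_i + 0.8)) + 10.975, blended linearly by mass fraction; since VBN is linear in VBI_i = ln(ln(visc_i + 0.8)) and the fractions sum to 1, blend VBI directly: visc = exp(exp(VBI_blend)) - 0.8
VBI_1 = ln(ln(33.5 + 0.8)) = 1.26275
VBI_2 = ln(ln(606 + 0.8)) = 1.85758
VBI_blend = 0.49 * 1.26275 + 0.51 * 1.85758 = 1.56611
visc_blend = exp(exp(1.56611)) - 0.8 = 119.3

119.3 cSt


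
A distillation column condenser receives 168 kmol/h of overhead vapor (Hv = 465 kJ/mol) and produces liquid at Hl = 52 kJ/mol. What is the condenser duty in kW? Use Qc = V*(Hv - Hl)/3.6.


Qc = 168 * (465 - 52) / 3.6 = 168 * 413 / 3.6 = 19270

19270 kW


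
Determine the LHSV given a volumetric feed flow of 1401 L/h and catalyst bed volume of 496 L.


LHSV = volumetric feed rate / catalyst volume
= 1401 L/h / 496 L
= 2.825 h^-1

2.825 h^-1


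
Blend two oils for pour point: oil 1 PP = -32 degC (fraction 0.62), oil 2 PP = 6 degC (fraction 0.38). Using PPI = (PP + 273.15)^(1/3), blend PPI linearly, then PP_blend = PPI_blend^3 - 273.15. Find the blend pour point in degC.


PPI_1 = (-32 + 273.15)^(1/3) = 6.224375
PPI_2 = (6 + 273.15)^(1/3) = 6.535506
PPI_blend = 0.62 * 6.224375 + 0.38 * 6.535506 = 6.342605
PP_blend = 6.342605^3 - 273.15 = 255.1544 - 273.15 = -18

-18 degC


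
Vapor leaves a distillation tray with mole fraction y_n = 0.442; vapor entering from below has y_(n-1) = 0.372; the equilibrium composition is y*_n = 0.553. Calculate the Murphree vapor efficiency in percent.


Murphree vapor efficiency: EMV = (y_n - y_(n-1)) / (y*_n - y_(n-1)) * 100
EMV = (0.442 - 0.372) / (0.553 - 0.372) * 100 = 0.07 / 0.181 * 100 = 38.67

38.67 %


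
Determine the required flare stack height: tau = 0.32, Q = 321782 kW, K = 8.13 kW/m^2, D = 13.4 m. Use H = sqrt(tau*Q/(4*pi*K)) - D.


tau*Q/(4*pi*K) = 0.32 * 321782 / (4 * pi * 8.13) = 1007.89
sqrt(1007.89) = 31.7473
H = 31.7473 - 13.4 = 18.35

18.35 m


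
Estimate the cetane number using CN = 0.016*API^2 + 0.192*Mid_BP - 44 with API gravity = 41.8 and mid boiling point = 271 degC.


CN = 0.016 * 41.8^2 + 0.192 * 271 - 44
CN = 27.95584 + 52.032 - 44 = 35.98784

35.98784


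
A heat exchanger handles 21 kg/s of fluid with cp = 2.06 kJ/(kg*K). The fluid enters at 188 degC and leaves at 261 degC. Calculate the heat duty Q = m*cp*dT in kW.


Q = m_dot * cp * delta_T
delta_T = 261 - 188 = 73 K
Q = 21 * 2.06 * 73
= 43.26 * 73
= 3157.98 kW

3157.98 kW


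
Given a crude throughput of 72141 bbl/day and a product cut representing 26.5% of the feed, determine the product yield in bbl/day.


Crude throughput = 72141 bbl/day
Fraction yield = 26.5%
yield = throughput * fraction / 100
yield = 72141 * 26.5 / 100 = 19117.365

19117.365 bbl/day


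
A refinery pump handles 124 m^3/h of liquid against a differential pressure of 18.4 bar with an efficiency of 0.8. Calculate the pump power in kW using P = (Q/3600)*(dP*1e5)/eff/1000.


Q = 124 / 3600 = 0.0344444 m^3/s
P = 0.0344444 * (18.4 * 1e5) / 0.8 / 1000 = 79.22

79.22 kW


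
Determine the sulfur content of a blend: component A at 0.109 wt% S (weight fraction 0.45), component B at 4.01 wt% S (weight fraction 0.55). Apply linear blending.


Linear sulfur blending: S_blend = x1*S1 + x2*S2
Contribution 1: 0.45 * 0.109 = 0.04905 wt%
Contribution 2: 0.55 * 4.01 = 2.2055 wt%
S_blend = 0.04905 + 2.2055 = 2.25455

2.25455 wt%


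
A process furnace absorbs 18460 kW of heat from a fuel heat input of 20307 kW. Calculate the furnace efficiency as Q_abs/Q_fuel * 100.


Furnace efficiency = Q_absorbed / Q_fuel * 100
= 18460 / 20307 * 100 = 90.90

90.90 %


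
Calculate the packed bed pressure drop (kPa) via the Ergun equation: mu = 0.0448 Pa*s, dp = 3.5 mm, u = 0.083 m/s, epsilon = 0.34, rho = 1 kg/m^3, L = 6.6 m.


dp = 3.5 mm = 0.0035 m
Viscous term = 150*0.0448*0.083*(1-0.34)^2 / (0.0035^2*0.34^3) = 504618
Inertial term = 1.75*1*0.083^2*(1-0.34) / (0.0035*0.34^3) = 57.8407
dP/L = 504618 + 57.8407 = 504676 Pa/m
dP = 504676 * 6.6 / 1000 = 3331 kPa

3331 kPa


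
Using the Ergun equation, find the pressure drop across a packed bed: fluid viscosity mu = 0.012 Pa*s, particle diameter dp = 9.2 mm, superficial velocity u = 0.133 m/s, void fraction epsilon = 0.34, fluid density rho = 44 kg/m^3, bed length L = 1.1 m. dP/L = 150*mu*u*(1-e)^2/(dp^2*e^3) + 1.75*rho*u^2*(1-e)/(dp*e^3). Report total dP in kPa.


dp = 9.2 mm = 0.0092 m
Viscous term = 150*0.012*0.133*(1-0.34)^2 / (0.0092^2*0.34^3) = 31347.3
Inertial term = 1.75*44*0.133^2*(1-0.34) / (0.0092*0.34^3) = 2486.07
dP/L = 31347.3 + 2486.07 = 33833.4 Pa/m
dP = 33833.4 * 1.1 / 1000 = 37.22 kPa

37.22 kPa


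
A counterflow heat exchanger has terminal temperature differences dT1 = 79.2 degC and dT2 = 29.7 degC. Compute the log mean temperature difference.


LMTD = (dT1 - dT2) / ln(dT1/dT2)
= (79.2 - 29.7) / ln(79.2 / 29.7) = 49.5 / 0.980829 = 50.47

50.47 degC


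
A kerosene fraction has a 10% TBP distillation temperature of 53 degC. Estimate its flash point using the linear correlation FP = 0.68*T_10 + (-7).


FP = 0.68 * 53 + (-7) = 29.04

29.04 degC


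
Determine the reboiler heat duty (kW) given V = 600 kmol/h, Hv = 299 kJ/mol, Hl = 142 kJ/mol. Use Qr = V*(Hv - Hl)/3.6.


Qr = 600 * (299 - 142) / 3.6 = 600 * 157 / 3.6 = 26170

26170 kW


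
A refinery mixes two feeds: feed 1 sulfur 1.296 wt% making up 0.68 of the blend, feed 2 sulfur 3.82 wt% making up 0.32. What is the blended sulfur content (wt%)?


Linear sulfur blending: S_blend = x1*S1 + x2*S2
Contribution 1: 0.68 * 1.296 = 0.88128 wt%
Contribution 2: 0.32 * 3.82 = 1.2224 wt%
S_blend = 0.88128 + 1.2224 = 2.10368

2.10368 wt%


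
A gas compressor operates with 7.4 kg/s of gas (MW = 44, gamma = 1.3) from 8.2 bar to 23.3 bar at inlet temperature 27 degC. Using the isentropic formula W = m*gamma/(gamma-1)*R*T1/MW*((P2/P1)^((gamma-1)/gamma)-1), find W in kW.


Isentropic work: W = m*(gamma/(gamma-1))*(R*T1/MW)*((P2/P1)^((gamma-1)/gamma) - 1)
T1 = 27 + 273.15 = 300.15 K
Pressure ratio = 23.3 / 8.2 = 2.84146
Exponent = (1.3 - 1)/1.3 = 0.230769
(P2/P1)^exp - 1 = 2.84146^0.230769 - 1 = 0.272516
W = 7.4 * 1.3 / 0.3 * 8.314 * 300.15 / 44 * 0.272516 = 495.6

495.6 kW


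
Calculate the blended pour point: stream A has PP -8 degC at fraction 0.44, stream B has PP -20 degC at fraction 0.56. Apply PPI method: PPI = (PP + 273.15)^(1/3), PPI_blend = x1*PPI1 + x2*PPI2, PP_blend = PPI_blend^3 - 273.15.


PPI_1 = (-8 + 273.15)^(1/3) = 6.42437
PPI_2 = (-20 + 273.15)^(1/3) = 6.325953
PPI_blend = 0.44 * 6.42437 + 0.56 * 6.325953 = 6.369256
PP_blend = 6.369256^3 - 273.15 = 258.3843 - 273.15 = -14.77

-14.77 degC


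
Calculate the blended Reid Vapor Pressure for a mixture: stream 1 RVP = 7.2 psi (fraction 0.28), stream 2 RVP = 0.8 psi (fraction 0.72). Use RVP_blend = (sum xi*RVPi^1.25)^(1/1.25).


Chevron index: RVP_blend = (sum xi*RVPi^1.25)^(1/1.25)
RVP^1.25 terms: 0.28 * 7.2^1.25 + 0.72 * 0.8^1.25 = 3.8471
RVP_blend = 3.8471^(1/1.25) = 2.938

2.938 psi


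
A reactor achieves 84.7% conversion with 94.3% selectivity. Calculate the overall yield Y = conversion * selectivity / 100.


Overall yield = conversion (%) * selectivity (%) / 100
Conversion = 84.7%, Selectivity = 94.3%
Y = 84.7 * 94.3 / 100
= 79.8721 %

79.8721 %


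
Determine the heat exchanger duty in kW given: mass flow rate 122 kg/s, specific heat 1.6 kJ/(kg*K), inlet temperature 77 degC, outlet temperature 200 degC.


Q = m_dot * cp * delta_T
delta_T = 200 - 77 = 123 K
Q = 122 * 1.6 * 123
= 195.2 * 123
= 24009.6 kW

24009.6 kW


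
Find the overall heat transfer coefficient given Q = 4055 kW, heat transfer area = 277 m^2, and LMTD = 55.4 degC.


From Q = U*A*LMTD, U = Q / (A * LMTD)
U = 4055 / (277 * 55.4) = 4055 / 15345.8 = 0.2642

0.2642 kW/(m^2*K)


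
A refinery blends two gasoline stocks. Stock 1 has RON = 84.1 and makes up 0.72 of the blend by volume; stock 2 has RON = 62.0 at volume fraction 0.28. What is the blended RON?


Linear blending: RON_blend = sum(vi * RONi)
Contribution 1: 0.72 * 84.1 = 60.552
Contribution 2: 0.28 * 62.0 = 17.36
RON_blend = 60.552 + 17.36 = 77.912

77.912


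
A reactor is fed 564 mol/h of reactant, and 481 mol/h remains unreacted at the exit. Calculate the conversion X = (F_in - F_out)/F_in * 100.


X = (F_in - F_out) / F_in * 100
Moles reacted = 564 - 481 = 83
X = 83 / 564 * 100
= 0.1472 * 100
= 14.72 %

14.72 %


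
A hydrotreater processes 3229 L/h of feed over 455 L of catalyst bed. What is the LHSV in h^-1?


LHSV = volumetric feed rate / catalyst volume
= 3229 L/h / 455 L
= 7.097 h^-1

7.097 h^-1


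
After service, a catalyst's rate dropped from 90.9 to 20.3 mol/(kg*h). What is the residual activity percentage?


Activity (%) = (rate_used / rate_fresh) * 100
rate_used = 20.3, rate_fresh = 90.9
= (20.3 / 90.9) * 100
= 0.2233 * 100 = 22.33

22.33 %


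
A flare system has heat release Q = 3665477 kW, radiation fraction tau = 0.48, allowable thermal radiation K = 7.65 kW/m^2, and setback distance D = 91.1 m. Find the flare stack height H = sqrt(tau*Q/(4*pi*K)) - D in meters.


tau*Q/(4*pi*K) = 0.48 * 3665477 / (4 * pi * 7.65) = 18302.1
sqrt(18302.1) = 135.285
H = 135.285 - 91.1 = 44.19

44.19 m


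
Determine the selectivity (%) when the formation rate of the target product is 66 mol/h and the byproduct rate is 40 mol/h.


Selectivity = desired / (desired + undesired) * 100
Total products = 66 + 40 = 106 mol/h
S = 66 / 106 * 100
= 0.6226 * 100
= 62.26 %

62.26 %


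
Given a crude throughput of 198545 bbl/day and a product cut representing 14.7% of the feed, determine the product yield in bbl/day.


Crude throughput = 198545 bbl/day
Fraction yield = 14.7%
yield = throughput * fraction / 100
yield = 198545 * 14.7 / 100 = 29186.115

29186.115 bbl/day


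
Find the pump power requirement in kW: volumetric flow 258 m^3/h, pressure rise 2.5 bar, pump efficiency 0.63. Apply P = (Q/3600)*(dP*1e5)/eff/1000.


Q = 258 / 3600 = 0.0716667 m^3/s
P = 0.0716667 * (2.5 * 1e5) / 0.63 / 1000 = 28.44

28.44 kW


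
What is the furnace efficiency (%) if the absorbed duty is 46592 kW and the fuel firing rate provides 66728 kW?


Furnace efficiency = Q_absorbed / Q_fuel * 100
= 46592 / 66728 * 100 = 69.82

69.82 %


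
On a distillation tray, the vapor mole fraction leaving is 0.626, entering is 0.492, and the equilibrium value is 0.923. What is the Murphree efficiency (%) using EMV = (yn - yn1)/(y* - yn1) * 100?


Murphree vapor efficiency: EMV = (y_n - y_(n-1)) / (y*_n - y_(n-1)) * 100
EMV = (0.626 - 0.492) / (0.923 - 0.492) * 100 = 0.134 / 0.431 * 100 = 31.09

31.09 %


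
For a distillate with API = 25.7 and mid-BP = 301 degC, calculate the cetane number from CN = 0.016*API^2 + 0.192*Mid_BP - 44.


CN = 0.016 * 25.7^2 + 0.192 * 301 - 44
CN = 10.56784 + 57.792 - 44 = 24.35984

24.35984


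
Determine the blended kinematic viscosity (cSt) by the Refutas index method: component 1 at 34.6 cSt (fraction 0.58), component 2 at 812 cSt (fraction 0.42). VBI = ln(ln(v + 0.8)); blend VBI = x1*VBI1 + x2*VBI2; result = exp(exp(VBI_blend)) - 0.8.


Refutas method: VBN_i = 14.534*ln(ln(visc_i + 0.8)) + 10.975, blended linearly by mass fraction; since VBN is linear in VBI_i = ln(ln(visc_i + 0.8)) and the fractions sum to 1, blend VBI directly: visc = exp(exp(VBI_blend)) - 0.8
VBI_1 = ln(ln(34.6 + 0.8)) = 1.27164
VBI_2 = ln(ln(812 + 0.8)) = 1.90218
VBI_blend = 0.58 * 1.27164 + 0.42 * 1.90218 = 1.53647
visc_blend = exp(exp(1.53647)) - 0.8 = 103.6

103.6 cSt


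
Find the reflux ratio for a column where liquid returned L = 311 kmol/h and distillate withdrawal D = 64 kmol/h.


Reflux ratio definition: R = L / D (liquid returned / distillate withdrawn)
L = 311 kmol/h, D = 64 kmol/h
R = 311 / 64 = 4.859

4.859


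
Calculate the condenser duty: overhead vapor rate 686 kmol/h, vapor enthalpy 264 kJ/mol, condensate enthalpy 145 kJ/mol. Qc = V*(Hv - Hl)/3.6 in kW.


Qc = 686 * (264 - 145) / 3.6 = 686 * 119 / 3.6 = 22680

22680 kW


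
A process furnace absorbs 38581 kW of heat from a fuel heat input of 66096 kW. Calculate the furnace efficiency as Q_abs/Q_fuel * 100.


Furnace efficiency = Q_absorbed / Q_fuel * 100
= 38581 / 66096 * 100 = 58.37

58.37 %


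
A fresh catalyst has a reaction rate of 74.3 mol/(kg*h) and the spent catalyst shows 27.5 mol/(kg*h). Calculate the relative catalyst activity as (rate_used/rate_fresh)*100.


Activity (%) = (rate_used / rate_fresh) * 100
rate_used = 27.5, rate_fresh = 74.3
= (27.5 / 74.3) * 100
= 0.3701 * 100 = 37.01

37.01 %


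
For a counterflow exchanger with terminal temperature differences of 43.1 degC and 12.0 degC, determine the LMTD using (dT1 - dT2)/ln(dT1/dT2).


LMTD = (dT1 - dT2) / ln(dT1/dT2)
= (43.1 - 12.0) / ln(43.1 / 12.0) = 31.1 / 1.27862 = 24.32

24.32 degC


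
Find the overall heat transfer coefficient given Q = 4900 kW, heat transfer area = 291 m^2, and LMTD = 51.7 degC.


From Q = U*A*LMTD, U = Q / (A * LMTD)
U = 4900 / (291 * 51.7) = 4900 / 15044.7 = 0.3257

0.3257 kW/(m^2*K)


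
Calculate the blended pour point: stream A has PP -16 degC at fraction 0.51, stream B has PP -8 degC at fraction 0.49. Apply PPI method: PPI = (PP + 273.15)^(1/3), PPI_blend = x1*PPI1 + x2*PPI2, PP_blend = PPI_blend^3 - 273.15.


PPI_1 = (-16 + 273.15)^(1/3) = 6.359098
PPI_2 = (-8 + 273.15)^(1/3) = 6.42437
PPI_blend = 0.51 * 6.359098 + 0.49 * 6.42437 = 6.391081
PP_blend = 6.391081^3 - 273.15 = 261.0496 - 273.15 = -12.1

-12.1 degC


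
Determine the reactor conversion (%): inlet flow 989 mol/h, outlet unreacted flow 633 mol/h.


X = (F_in - F_out) / F_in * 100
Moles reacted = 989 - 633 = 356
X = 356 / 989 * 100
= 0.3600 * 100
= 36.00 %

36.00 %


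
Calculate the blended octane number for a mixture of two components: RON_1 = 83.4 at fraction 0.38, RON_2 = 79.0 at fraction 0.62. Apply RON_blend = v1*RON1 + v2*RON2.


Linear blending: RON_blend = sum(vi * RONi)
Contribution 1: 0.38 * 83.4 = 31.692
Contribution 2: 0.62 * 79.0 = 48.98
RON_blend = 31.692 + 48.98 = 80.672

80.672


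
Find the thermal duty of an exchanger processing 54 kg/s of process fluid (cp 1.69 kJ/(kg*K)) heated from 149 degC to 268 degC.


Q = m_dot * cp * delta_T
delta_T = 268 - 149 = 119 K
Q = 54 * 1.69 * 119
= 91.26 * 119
= 10859.94 kW

10859.94 kW


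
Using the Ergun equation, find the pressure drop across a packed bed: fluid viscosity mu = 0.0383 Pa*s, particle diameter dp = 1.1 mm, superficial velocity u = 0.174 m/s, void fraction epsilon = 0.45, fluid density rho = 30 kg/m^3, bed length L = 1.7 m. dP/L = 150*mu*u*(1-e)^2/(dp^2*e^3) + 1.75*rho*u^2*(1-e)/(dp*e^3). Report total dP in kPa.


dp = 1.1 mm = 0.0011 m
Viscous term = 150*0.0383*0.174*(1-0.45)^2 / (0.0011^2*0.45^3) = 2742470
Inertial term = 1.75*30*0.174^2*(1-0.45) / (0.0011*0.45^3) = 8721.48
dP/L = 2742470 + 8721.48 = 2751190 Pa/m
dP = 2751190 * 1.7 / 1000 = 4677 kPa

4677 kPa


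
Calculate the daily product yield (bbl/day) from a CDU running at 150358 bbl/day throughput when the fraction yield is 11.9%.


Crude throughput = 150358 bbl/day
Fraction yield = 11.9%
yield = throughput * fraction / 100
yield = 150358 * 11.9 / 100 = 17892.602

17892.602 bbl/day


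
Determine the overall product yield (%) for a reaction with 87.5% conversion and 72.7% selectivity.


Overall yield = conversion (%) * selectivity (%) / 100
Conversion = 87.5%, Selectivity = 72.7%
Y = 87.5 * 72.7 / 100
= 63.6125 %

63.6125 %
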